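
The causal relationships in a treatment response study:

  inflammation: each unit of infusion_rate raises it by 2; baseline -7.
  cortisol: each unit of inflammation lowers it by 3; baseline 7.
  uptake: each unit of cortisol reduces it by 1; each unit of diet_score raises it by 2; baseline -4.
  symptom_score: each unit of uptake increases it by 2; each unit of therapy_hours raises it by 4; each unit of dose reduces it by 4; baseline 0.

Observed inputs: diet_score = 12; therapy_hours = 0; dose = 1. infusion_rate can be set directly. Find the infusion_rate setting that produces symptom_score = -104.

infusion_rate = -7

Substituting into the cortisol equation gives cortisol = -6*infusion_rate + 28.
Substituting into the uptake equation gives uptake = 6*infusion_rate - 8.
Substituting into the symptom_score equation gives symptom_score = 12*infusion_rate - 20.
Solve 12*infusion_rate - 20 = -104: infusion_rate = (-104 + 20) / 12 = -7.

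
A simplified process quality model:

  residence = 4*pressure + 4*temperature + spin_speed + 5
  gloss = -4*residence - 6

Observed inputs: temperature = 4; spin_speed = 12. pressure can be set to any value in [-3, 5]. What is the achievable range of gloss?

-218 to -90

Substituting into the residence equation gives residence = 4*pressure + 33.
This gives gloss = -16*pressure - 138.
Linear in pressure, so extremes are at the endpoints: pressure = -3 gives gloss = -90; pressure = 5 gives gloss = -218.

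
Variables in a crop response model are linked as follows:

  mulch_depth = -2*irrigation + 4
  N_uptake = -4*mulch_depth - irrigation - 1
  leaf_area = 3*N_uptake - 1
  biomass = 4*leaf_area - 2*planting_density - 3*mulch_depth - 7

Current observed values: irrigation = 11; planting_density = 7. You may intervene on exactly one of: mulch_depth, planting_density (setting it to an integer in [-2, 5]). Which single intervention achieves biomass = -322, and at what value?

set mulch_depth = 3

Intervening on mulch_depth: with other inputs at their observed values, biomass = -51*mulch_depth - 169. Solving for -322 gives mulch_depth = 3, within [-2, 5].
Intervening on planting_density: biomass = -2*planting_density + 763. Reaching -322 requires planting_density = 1085/2, not an integer.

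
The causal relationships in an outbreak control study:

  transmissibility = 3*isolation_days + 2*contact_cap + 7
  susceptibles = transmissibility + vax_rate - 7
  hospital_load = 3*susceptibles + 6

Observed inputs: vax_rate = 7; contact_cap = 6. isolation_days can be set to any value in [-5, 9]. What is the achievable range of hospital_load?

Substituting into the transmissibility equation gives transmissibility = 3*isolation_days + 19.
Substituting into the susceptibles equation gives susceptibles = 3*isolation_days + 19.
Substituting into the hospital_load equation gives hospital_load = 9*isolation_days + 63.
Linear in isolation_days, so extremes are at the endpoints: isolation_days = -5 gives hospital_load = 18; isolation_days = 9 gives hospital_load = 144.

18 to 144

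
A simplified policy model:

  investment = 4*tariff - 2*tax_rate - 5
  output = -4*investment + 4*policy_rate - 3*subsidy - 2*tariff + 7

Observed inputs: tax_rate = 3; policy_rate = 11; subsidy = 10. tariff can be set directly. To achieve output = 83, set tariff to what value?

Substituting into the investment equation gives investment = 4*tariff - 11.
Substituting into the output equation gives output = -18*tariff + 65.
Solve -18*tariff + 65 = 83: tariff = (83 - 65) / -18 = -1.

tariff = -1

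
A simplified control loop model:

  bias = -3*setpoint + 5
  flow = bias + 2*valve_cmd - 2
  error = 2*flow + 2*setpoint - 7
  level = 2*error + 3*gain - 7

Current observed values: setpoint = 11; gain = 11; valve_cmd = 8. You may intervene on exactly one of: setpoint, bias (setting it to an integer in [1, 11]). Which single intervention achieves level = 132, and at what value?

set bias = 5

Intervening on setpoint: level = -8*setpoint + 88. Reaching 132 requires setpoint = -11/2, not an integer.
Intervening on bias: with other inputs at their observed values, level = 4*bias + 112. Solving for 132 gives bias = 5, within [1, 11].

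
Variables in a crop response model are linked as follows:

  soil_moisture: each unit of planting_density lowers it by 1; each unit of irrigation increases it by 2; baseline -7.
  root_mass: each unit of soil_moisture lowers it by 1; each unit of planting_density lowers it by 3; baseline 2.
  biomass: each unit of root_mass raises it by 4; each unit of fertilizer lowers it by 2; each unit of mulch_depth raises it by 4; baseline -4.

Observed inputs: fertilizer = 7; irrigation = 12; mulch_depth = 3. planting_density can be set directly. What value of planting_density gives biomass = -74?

planting_density = 1

Substituting into the soil_moisture equation gives soil_moisture = -planting_density + 17.
root_mass becomes -2*planting_density - 15.
Substituting into the biomass equation gives biomass = -8*planting_density - 66.
Solve -8*planting_density - 66 = -74: planting_density = (-74 + 66) / -8 = 1.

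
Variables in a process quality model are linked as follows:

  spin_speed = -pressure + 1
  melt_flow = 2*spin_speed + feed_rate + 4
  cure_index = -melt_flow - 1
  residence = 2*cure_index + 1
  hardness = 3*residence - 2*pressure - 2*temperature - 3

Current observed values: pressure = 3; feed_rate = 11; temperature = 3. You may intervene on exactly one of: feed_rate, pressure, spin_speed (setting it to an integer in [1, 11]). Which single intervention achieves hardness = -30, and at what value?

Intervening on feed_rate: with other inputs at their observed values, hardness = -6*feed_rate - 18. Solving for -30 gives feed_rate = 2, within [1, 11].
Intervening on pressure: hardness = 10*pressure - 114. Reaching -30 requires pressure = 42/5, not an integer.
Intervening on spin_speed: hardness = -12*spin_speed - 108. Reaching -30 requires spin_speed = -13/2, not an integer.

set feed_rate = 2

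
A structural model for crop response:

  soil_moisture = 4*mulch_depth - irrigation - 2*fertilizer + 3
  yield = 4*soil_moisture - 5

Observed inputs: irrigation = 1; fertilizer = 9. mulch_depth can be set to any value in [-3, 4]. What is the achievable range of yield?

-117 to -5

Substituting into the soil_moisture equation gives soil_moisture = 4*mulch_depth - 16.
Substituting into the yield equation gives yield = 16*mulch_depth - 69.
Linear in mulch_depth, so extremes are at the endpoints: mulch_depth = -3 gives yield = -117; mulch_depth = 4 gives yield = -5.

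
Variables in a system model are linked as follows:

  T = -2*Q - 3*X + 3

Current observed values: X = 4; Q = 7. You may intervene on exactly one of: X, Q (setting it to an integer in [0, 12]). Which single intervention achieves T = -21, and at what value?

Intervening on X: T = -3*X - 11. Reaching -21 requires X = 10/3, not an integer.
Intervening on Q: with other inputs at their observed values, T = -2*Q - 9. Solving for -21 gives Q = 6, within [0, 12].

set Q = 6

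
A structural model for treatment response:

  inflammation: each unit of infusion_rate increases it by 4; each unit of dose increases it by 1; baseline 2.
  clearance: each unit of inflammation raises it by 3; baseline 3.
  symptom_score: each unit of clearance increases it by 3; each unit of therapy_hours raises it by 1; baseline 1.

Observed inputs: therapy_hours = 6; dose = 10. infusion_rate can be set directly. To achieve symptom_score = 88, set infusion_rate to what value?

infusion_rate = -1

Substituting into the inflammation equation gives inflammation = 4*infusion_rate + 12.
Substituting into the clearance equation gives clearance = 12*infusion_rate + 39.
Substituting into the symptom_score equation gives symptom_score = 36*infusion_rate + 124.
Solve 36*infusion_rate + 124 = 88: infusion_rate = (88 - 124) / 36 = -1.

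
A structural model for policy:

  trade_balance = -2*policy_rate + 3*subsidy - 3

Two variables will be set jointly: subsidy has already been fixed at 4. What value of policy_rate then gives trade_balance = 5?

With subsidy held at 4:
Substituting into the trade_balance equation gives trade_balance = -2*policy_rate + 9.
Solve -2*policy_rate + 9 = 5: policy_rate = (5 - 9) / -2 = 2.

policy_rate = 2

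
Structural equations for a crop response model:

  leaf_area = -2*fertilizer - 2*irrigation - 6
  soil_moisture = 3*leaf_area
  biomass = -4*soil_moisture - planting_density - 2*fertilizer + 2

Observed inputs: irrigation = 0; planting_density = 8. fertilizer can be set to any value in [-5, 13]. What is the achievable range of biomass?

-44 to 352

Substituting into the leaf_area equation gives leaf_area = -2*fertilizer - 6.
Substituting into the soil_moisture equation gives soil_moisture = -6*fertilizer - 18.
biomass becomes 22*fertilizer + 66.
Linear in fertilizer, so extremes are at the endpoints: fertilizer = -5 gives biomass = -44; fertilizer = 13 gives biomass = 352.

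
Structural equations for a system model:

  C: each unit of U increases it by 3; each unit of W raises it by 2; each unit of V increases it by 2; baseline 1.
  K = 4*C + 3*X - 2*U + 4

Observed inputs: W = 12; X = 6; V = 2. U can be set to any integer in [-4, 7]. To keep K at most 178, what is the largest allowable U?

Substituting into the C equation gives C = 3*U + 29.
Substituting into the K equation gives K = 10*U + 138.
Require 10*U + 138 ≤ 178, so U ≤ 4.
The largest integer in [-4, 7] satisfying this is 4.

U = 4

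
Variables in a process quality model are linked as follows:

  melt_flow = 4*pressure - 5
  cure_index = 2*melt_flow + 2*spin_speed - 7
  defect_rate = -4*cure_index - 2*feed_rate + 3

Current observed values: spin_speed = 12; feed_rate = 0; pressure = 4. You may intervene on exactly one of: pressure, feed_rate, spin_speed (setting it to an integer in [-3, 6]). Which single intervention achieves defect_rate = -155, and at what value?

Intervening on pressure: defect_rate = -32*pressure - 25. Reaching -155 requires pressure = 65/16, not an integer.
Intervening on feed_rate: with other inputs at their observed values, defect_rate = -2*feed_rate - 153. Solving for -155 gives feed_rate = 1, within [-3, 6].
Intervening on spin_speed: defect_rate = -8*spin_speed - 57. Reaching -155 requires spin_speed = 49/4, not an integer.

set feed_rate = 1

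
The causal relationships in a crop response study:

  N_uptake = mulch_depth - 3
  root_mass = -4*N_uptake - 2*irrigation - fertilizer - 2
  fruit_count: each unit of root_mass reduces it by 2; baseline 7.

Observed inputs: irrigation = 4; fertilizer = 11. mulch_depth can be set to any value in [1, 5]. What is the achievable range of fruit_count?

Substituting into the root_mass equation gives root_mass = -4*mulch_depth - 9.
Substituting into the fruit_count equation gives fruit_count = 8*mulch_depth + 25.
Linear in mulch_depth, so extremes are at the endpoints: mulch_depth = 1 gives fruit_count = 33; mulch_depth = 5 gives fruit_count = 65.

33 to 65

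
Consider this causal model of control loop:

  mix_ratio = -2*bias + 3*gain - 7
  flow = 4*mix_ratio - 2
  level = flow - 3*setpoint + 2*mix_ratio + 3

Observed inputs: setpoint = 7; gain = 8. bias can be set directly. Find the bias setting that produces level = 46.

bias = 3

Substituting into the mix_ratio equation gives mix_ratio = -2*bias + 17.
Substituting into the flow equation gives flow = -8*bias + 66.
So level = -12*bias + 82.
Solve -12*bias + 82 = 46: bias = (46 - 82) / -12 = 3.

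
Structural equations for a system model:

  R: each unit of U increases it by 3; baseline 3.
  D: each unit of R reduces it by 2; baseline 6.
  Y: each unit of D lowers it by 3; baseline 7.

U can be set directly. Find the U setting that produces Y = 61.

U = 3

Substituting into the D equation gives D = -6*U.
Substituting into the Y equation gives Y = 18*U + 7.
Solve 18*U + 7 = 61: U = (61 - 7) / 18 = 3.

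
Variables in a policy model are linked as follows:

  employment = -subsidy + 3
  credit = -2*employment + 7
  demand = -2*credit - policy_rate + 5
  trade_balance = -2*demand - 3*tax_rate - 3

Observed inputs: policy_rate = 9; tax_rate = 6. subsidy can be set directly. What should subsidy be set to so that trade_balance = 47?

Substituting into the credit equation gives credit = 2*subsidy + 1.
Substituting into the demand equation gives demand = -4*subsidy - 6.
trade_balance becomes 8*subsidy - 9.
Solve 8*subsidy - 9 = 47: subsidy = (47 + 9) / 8 = 7.

subsidy = 7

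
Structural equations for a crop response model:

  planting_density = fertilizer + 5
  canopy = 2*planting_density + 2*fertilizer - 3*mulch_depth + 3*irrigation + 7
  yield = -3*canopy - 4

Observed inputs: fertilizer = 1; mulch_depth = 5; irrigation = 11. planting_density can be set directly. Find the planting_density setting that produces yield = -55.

planting_density = -5

Intervening on planting_density fixes its value directly, overriding its dependence on fertilizer.
Substituting into the canopy equation gives canopy = 2*planting_density + 27.
So yield = -6*planting_density - 85.
Solve -6*planting_density - 85 = -55: planting_density = (-55 + 85) / -6 = -5.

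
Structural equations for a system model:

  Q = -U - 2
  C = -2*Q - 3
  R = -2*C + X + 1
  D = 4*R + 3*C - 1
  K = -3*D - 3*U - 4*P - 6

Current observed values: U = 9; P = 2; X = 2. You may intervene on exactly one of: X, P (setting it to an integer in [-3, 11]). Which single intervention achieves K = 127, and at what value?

set X = 9

Intervening on X: with other inputs at their observed values, K = -12*X + 235. Solving for 127 gives X = 9, within [-3, 11].
Intervening on P: K = -4*P + 219. Reaching 127 requires P = 23, outside [-3, 11].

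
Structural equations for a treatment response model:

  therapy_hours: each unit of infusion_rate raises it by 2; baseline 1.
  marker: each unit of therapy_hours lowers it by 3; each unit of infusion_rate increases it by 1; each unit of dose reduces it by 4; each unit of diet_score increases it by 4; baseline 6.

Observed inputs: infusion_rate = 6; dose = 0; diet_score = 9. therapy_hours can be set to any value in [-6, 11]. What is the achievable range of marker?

Intervening on therapy_hours fixes its value directly, overriding its dependence on infusion_rate.
Substituting into the marker equation gives marker = -3*therapy_hours + 48.
Linear in therapy_hours, so extremes are at the endpoints: therapy_hours = -6 gives marker = 66; therapy_hours = 11 gives marker = 15.

15 to 66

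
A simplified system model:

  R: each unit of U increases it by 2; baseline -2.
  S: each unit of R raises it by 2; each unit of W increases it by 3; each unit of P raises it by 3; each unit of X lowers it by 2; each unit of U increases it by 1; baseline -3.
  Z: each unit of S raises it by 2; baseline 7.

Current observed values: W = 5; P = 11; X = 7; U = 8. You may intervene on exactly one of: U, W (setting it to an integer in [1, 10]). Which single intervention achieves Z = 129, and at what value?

set W = 3

Intervening on U: Z = 10*U + 61. Reaching 129 requires U = 34/5, not an integer.
Intervening on W: with other inputs at their observed values, Z = 6*W + 111. Solving for 129 gives W = 3, within [1, 10].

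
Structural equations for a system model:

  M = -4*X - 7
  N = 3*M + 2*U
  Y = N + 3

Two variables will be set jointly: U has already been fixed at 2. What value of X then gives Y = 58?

X = -6

With U held at 2:
Substituting into the N equation gives N = -12*X - 17.
Substituting into the Y equation gives Y = -12*X - 14.
Solve -12*X - 14 = 58: X = (58 + 14) / -12 = -6.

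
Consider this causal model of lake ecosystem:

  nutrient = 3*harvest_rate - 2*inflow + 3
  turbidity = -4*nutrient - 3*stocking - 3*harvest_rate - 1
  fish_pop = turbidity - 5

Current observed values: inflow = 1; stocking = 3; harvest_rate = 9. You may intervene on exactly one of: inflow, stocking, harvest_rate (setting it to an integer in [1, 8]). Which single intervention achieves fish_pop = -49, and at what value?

Intervening on inflow: fish_pop = 8*inflow - 162. Reaching -49 requires inflow = 113/8, not an integer.
Intervening on stocking: fish_pop = -3*stocking - 145. Reaching -49 requires stocking = -32, outside [1, 8].
Intervening on harvest_rate: with other inputs at their observed values, fish_pop = -15*harvest_rate - 19. Solving for -49 gives harvest_rate = 2, within [1, 8].

set harvest_rate = 2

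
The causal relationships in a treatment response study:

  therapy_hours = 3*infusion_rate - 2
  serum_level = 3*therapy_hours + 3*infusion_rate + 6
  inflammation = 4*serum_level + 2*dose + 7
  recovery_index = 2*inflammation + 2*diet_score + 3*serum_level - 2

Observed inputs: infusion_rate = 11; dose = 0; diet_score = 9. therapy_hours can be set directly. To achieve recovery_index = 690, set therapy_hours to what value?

Intervening on therapy_hours fixes its value directly, overriding its dependence on infusion_rate.
Substituting into the serum_level equation gives serum_level = 3*therapy_hours + 39.
inflammation becomes 12*therapy_hours + 163.
So recovery_index = 33*therapy_hours + 459.
Solve 33*therapy_hours + 459 = 690: therapy_hours = (690 - 459) / 33 = 7.

therapy_hours = 7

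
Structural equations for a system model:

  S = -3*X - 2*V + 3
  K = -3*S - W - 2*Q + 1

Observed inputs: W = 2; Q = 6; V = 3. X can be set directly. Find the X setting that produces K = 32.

X = 4

Substituting into the S equation gives S = -3*X - 3.
This gives K = 9*X - 4.
Solve 9*X - 4 = 32: X = (32 + 4) / 9 = 4.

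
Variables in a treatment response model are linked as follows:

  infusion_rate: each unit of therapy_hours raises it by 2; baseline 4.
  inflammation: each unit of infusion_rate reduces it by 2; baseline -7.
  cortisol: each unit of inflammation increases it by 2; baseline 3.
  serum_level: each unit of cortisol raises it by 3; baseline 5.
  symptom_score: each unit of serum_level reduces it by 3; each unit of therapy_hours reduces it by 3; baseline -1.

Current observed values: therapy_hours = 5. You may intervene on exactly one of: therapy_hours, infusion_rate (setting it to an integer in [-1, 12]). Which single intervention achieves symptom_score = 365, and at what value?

Intervening on therapy_hours: with other inputs at their observed values, symptom_score = 69*therapy_hours + 227. Solving for 365 gives therapy_hours = 2, within [-1, 12].
Intervening on infusion_rate: symptom_score = 36*infusion_rate + 68. Reaching 365 requires infusion_rate = 33/4, not an integer.

set therapy_hours = 2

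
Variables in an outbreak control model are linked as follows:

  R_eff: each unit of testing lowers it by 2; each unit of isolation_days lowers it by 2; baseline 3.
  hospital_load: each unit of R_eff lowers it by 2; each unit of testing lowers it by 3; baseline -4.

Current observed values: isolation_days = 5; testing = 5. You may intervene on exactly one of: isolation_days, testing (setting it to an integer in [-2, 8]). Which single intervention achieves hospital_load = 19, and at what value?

Intervening on isolation_days: with other inputs at their observed values, hospital_load = 4*isolation_days - 5. Solving for 19 gives isolation_days = 6, within [-2, 8].
Intervening on testing: hospital_load = testing + 10. Reaching 19 requires testing = 9, outside [-2, 8].

set isolation_days = 6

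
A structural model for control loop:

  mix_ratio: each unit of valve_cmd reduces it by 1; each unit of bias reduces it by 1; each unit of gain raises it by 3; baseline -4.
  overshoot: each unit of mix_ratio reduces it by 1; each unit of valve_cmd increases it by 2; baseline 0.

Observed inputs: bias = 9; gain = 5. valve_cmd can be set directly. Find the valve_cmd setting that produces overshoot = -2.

valve_cmd = 0

Substituting into the mix_ratio equation gives mix_ratio = -valve_cmd + 2.
This gives overshoot = 3*valve_cmd - 2.
Solve 3*valve_cmd - 2 = -2: valve_cmd = (-2 + 2) / 3 = 0.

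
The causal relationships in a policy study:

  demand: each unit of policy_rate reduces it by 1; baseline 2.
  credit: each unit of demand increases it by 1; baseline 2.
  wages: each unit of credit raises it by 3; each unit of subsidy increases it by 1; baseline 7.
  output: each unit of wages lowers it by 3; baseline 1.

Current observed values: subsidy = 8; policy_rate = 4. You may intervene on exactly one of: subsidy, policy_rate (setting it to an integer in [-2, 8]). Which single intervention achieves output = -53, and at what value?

Intervening on subsidy: output = -3*subsidy - 20. Reaching -53 requires subsidy = 11, outside [-2, 8].
Intervening on policy_rate: with other inputs at their observed values, output = 9*policy_rate - 80. Solving for -53 gives policy_rate = 3, within [-2, 8].

set policy_rate = 3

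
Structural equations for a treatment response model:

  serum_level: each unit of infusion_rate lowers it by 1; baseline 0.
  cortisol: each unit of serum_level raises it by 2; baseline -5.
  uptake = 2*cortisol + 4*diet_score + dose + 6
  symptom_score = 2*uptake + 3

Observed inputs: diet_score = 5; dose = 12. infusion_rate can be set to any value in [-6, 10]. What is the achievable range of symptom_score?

-21 to 107

Substituting into the cortisol equation gives cortisol = -2*infusion_rate - 5.
uptake becomes -4*infusion_rate + 28.
Substituting into the symptom_score equation gives symptom_score = -8*infusion_rate + 59.
Linear in infusion_rate, so extremes are at the endpoints: infusion_rate = -6 gives symptom_score = 107; infusion_rate = 10 gives symptom_score = -21.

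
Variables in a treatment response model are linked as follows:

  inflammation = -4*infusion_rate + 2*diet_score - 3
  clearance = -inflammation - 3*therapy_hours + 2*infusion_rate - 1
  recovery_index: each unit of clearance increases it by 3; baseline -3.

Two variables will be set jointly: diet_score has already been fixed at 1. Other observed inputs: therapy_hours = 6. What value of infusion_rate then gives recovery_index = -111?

With diet_score held at 1:
Substituting into the inflammation equation gives inflammation = -4*infusion_rate - 1.
Substituting into the clearance equation gives clearance = 6*infusion_rate - 18.
Substituting into the recovery_index equation gives recovery_index = 18*infusion_rate - 57.
Solve 18*infusion_rate - 57 = -111: infusion_rate = (-111 + 57) / 18 = -3.

infusion_rate = -3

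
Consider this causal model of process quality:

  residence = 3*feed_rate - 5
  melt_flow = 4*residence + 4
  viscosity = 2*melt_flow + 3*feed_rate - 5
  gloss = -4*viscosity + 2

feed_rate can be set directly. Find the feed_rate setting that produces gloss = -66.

feed_rate = 2

Substituting into the melt_flow equation gives melt_flow = 12*feed_rate - 16.
Substituting into the viscosity equation gives viscosity = 27*feed_rate - 37.
This gives gloss = -108*feed_rate + 150.
Solve -108*feed_rate + 150 = -66: feed_rate = (-66 - 150) / -108 = 2.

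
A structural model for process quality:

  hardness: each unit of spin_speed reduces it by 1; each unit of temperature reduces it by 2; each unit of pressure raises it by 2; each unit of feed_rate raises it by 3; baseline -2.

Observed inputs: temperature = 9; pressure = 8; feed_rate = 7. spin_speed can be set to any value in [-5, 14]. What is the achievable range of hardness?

3 to 22

Substituting into the hardness equation gives hardness = -spin_speed + 17.
Linear in spin_speed, so extremes are at the endpoints: spin_speed = -5 gives hardness = 22; spin_speed = 14 gives hardness = 3.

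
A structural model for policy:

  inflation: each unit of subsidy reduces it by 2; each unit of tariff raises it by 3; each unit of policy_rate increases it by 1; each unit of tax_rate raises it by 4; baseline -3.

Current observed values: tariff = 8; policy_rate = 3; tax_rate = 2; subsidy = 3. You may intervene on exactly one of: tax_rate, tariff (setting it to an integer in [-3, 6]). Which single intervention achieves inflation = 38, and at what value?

set tax_rate = 5

Intervening on tax_rate: with other inputs at their observed values, inflation = 4*tax_rate + 18. Solving for 38 gives tax_rate = 5, within [-3, 6].
Intervening on tariff: inflation = 3*tariff + 2. Reaching 38 requires tariff = 12, outside [-3, 6].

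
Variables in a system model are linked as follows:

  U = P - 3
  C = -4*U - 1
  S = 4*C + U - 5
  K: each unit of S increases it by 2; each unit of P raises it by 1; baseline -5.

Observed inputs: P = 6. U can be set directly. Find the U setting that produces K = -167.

Intervening on U fixes its value directly, overriding its dependence on P.
Substituting into the S equation gives S = -15*U - 9.
Substituting into the K equation gives K = -30*U - 17.
Solve -30*U - 17 = -167: U = (-167 + 17) / -30 = 5.

U = 5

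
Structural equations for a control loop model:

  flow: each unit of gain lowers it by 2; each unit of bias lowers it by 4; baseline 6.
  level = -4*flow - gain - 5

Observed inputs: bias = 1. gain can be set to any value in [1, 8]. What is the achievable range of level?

Substituting into the flow equation gives flow = -2*gain + 2.
This gives level = 7*gain - 13.
Linear in gain, so extremes are at the endpoints: gain = 1 gives level = -6; gain = 8 gives level = 43.

-6 to 43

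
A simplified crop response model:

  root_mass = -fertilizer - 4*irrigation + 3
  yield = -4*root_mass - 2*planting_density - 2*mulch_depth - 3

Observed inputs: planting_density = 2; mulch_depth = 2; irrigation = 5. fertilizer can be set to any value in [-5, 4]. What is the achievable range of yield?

Substituting into the root_mass equation gives root_mass = -fertilizer - 17.
So yield = 4*fertilizer + 57.
Linear in fertilizer, so extremes are at the endpoints: fertilizer = -5 gives yield = 37; fertilizer = 4 gives yield = 73.

37 to 73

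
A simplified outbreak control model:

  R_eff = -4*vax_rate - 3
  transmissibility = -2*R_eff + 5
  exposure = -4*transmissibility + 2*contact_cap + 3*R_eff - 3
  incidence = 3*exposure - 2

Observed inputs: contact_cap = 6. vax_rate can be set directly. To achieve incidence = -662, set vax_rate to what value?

Substituting into the transmissibility equation gives transmissibility = 8*vax_rate + 11.
exposure becomes -44*vax_rate - 44.
Substituting into the incidence equation gives incidence = -132*vax_rate - 134.
Solve -132*vax_rate - 134 = -662: vax_rate = (-662 + 134) / -132 = 4.

vax_rate = 4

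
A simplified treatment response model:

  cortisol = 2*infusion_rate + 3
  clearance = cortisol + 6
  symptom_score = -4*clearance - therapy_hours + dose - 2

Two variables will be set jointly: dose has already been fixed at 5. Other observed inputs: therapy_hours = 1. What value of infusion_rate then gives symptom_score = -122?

infusion_rate = 11

With dose held at 5:
Substituting into the clearance equation gives clearance = 2*infusion_rate + 9.
This gives symptom_score = -8*infusion_rate - 34.
Solve -8*infusion_rate - 34 = -122: infusion_rate = (-122 + 34) / -8 = 11.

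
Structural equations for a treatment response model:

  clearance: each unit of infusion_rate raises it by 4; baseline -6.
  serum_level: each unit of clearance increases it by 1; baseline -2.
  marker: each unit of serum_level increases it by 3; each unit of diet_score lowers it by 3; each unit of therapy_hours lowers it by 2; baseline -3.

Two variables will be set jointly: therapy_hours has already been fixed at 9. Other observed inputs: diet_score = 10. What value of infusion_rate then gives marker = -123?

With therapy_hours held at 9:
Substituting into the serum_level equation gives serum_level = 4*infusion_rate - 8.
So marker = 12*infusion_rate - 75.
Solve 12*infusion_rate - 75 = -123: infusion_rate = (-123 + 75) / 12 = -4.

infusion_rate = -4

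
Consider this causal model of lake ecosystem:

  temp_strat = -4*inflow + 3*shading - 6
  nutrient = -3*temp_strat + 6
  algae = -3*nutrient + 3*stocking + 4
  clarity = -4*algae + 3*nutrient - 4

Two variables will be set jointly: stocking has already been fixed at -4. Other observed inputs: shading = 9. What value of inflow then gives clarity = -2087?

inflow = -7

With stocking held at -4:
Substituting into the temp_strat equation gives temp_strat = -4*inflow + 21.
Substituting into the nutrient equation gives nutrient = 12*inflow - 57.
Substituting into the algae equation gives algae = -36*inflow + 163.
Substituting into the clarity equation gives clarity = 180*inflow - 827.
Solve 180*inflow - 827 = -2087: inflow = (-2087 + 827) / 180 = -7.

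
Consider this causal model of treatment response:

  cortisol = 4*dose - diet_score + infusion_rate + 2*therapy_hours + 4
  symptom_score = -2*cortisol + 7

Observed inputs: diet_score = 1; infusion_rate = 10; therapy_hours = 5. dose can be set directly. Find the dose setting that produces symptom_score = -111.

Substituting into the cortisol equation gives cortisol = 4*dose + 23.
So symptom_score = -8*dose - 39.
Solve -8*dose - 39 = -111: dose = (-111 + 39) / -8 = 9.

dose = 9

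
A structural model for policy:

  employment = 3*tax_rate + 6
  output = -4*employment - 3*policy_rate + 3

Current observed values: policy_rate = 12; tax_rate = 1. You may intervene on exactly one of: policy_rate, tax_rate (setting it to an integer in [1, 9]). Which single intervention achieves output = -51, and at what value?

set policy_rate = 6

Intervening on policy_rate: with other inputs at their observed values, output = -3*policy_rate - 33. Solving for -51 gives policy_rate = 6, within [1, 9].
Intervening on tax_rate: output = -12*tax_rate - 57. Reaching -51 requires tax_rate = -1/2, not an integer.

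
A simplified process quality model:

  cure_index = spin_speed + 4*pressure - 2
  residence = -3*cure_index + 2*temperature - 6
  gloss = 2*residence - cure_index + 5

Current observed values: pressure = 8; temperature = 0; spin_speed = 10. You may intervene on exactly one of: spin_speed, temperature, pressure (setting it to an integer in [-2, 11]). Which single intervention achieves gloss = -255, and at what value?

set temperature = 8

Intervening on spin_speed: gloss = -7*spin_speed - 217. Reaching -255 requires spin_speed = 38/7, not an integer.
Intervening on temperature: with other inputs at their observed values, gloss = 4*temperature - 287. Solving for -255 gives temperature = 8, within [-2, 11].
Intervening on pressure: gloss = -28*pressure - 63. Reaching -255 requires pressure = 48/7, not an integer.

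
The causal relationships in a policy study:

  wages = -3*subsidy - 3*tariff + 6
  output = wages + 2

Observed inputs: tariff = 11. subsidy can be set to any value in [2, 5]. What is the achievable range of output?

-40 to -31

Substituting into the wages equation gives wages = -3*subsidy - 27.
Substituting into the output equation gives output = -3*subsidy - 25.
Linear in subsidy, so extremes are at the endpoints: subsidy = 2 gives output = -31; subsidy = 5 gives output = -40.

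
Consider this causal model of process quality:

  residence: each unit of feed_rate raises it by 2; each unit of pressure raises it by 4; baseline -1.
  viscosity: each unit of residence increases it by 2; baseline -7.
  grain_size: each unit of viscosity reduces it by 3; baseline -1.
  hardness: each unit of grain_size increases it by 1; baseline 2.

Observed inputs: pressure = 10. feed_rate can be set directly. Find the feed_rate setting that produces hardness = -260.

feed_rate = 4

Substituting into the residence equation gives residence = 2*feed_rate + 39.
So viscosity = 4*feed_rate + 71.
Substituting into the grain_size equation gives grain_size = -12*feed_rate - 214.
Substituting into the hardness equation gives hardness = -12*feed_rate - 212.
Solve -12*feed_rate - 212 = -260: feed_rate = (-260 + 212) / -12 = 4.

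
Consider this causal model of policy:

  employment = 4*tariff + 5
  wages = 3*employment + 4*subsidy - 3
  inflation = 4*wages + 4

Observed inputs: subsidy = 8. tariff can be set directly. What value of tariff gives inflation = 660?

tariff = 10

Substituting into the wages equation gives wages = 12*tariff + 44.
Substituting into the inflation equation gives inflation = 48*tariff + 180.
Solve 48*tariff + 180 = 660: tariff = (660 - 180) / 48 = 10.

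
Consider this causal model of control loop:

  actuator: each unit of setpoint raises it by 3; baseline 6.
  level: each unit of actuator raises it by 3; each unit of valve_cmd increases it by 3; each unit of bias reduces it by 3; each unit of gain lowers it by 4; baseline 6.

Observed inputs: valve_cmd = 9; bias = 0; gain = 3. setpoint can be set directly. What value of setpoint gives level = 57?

Substituting into the level equation gives level = 9*setpoint + 39.
Solve 9*setpoint + 39 = 57: setpoint = (57 - 39) / 9 = 2.

setpoint = 2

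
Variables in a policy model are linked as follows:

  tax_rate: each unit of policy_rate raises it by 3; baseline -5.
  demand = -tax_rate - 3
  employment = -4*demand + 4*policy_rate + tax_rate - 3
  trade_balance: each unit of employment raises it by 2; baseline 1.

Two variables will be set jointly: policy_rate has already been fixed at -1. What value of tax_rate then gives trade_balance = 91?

With policy_rate held at -1:
Intervening on tax_rate fixes its value directly, overriding its dependence on policy_rate.
Substituting into the employment equation gives employment = 5*tax_rate + 5.
This gives trade_balance = 10*tax_rate + 11.
Solve 10*tax_rate + 11 = 91: tax_rate = (91 - 11) / 10 = 8.

tax_rate = 8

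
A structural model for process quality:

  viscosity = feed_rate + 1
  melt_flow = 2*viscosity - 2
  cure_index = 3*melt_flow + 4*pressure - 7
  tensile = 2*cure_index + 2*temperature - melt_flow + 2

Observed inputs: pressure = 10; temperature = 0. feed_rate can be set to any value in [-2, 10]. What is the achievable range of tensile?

Substituting into the melt_flow equation gives melt_flow = 2*feed_rate.
This gives cure_index = 6*feed_rate + 33.
Substituting into the tensile equation gives tensile = 10*feed_rate + 68.
Linear in feed_rate, so extremes are at the endpoints: feed_rate = -2 gives tensile = 48; feed_rate = 10 gives tensile = 168.

48 to 168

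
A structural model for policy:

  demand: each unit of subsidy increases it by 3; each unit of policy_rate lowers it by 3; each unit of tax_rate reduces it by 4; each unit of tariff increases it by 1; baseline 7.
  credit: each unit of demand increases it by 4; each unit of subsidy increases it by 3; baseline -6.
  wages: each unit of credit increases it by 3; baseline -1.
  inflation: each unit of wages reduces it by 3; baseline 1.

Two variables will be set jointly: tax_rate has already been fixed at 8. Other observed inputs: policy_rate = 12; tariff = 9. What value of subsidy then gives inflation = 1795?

With tax_rate held at 8:
Substituting into the demand equation gives demand = 3*subsidy - 52.
So credit = 15*subsidy - 214.
wages becomes 45*subsidy - 643.
Substituting into the inflation equation gives inflation = -135*subsidy + 1930.
Solve -135*subsidy + 1930 = 1795: subsidy = (1795 - 1930) / -135 = 1.

subsidy = 1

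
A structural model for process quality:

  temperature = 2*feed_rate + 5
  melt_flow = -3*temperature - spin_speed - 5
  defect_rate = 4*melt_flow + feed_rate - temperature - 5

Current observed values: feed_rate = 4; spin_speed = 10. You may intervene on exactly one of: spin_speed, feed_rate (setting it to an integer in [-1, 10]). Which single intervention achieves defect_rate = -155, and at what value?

Intervening on spin_speed: defect_rate = -4*spin_speed - 190. Reaching -155 requires spin_speed = -35/4, not an integer.
Intervening on feed_rate: with other inputs at their observed values, defect_rate = -25*feed_rate - 130. Solving for -155 gives feed_rate = 1, within [-1, 10].

set feed_rate = 1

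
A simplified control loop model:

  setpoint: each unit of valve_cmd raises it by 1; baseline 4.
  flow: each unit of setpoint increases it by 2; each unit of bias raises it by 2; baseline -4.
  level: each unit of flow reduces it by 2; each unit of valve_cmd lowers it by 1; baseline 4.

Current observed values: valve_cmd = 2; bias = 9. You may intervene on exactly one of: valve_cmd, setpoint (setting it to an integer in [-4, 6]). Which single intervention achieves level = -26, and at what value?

Intervening on valve_cmd: level = -5*valve_cmd - 40. Reaching -26 requires valve_cmd = -14/5, not an integer.
Intervening on setpoint: with other inputs at their observed values, level = -4*setpoint - 26. Solving for -26 gives setpoint = 0, within [-4, 6].

set setpoint = 0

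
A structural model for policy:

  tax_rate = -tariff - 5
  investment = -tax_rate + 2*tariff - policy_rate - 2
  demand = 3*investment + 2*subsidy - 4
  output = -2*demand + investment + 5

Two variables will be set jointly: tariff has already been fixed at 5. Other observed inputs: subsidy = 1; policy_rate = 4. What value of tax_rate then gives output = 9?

With tariff held at 5:
Intervening on tax_rate fixes its value directly, overriding its dependence on tariff.
Substituting into the investment equation gives investment = -tax_rate + 4.
This gives demand = -3*tax_rate + 10.
So output = 5*tax_rate - 11.
Solve 5*tax_rate - 11 = 9: tax_rate = (9 + 11) / 5 = 4.

tax_rate = 4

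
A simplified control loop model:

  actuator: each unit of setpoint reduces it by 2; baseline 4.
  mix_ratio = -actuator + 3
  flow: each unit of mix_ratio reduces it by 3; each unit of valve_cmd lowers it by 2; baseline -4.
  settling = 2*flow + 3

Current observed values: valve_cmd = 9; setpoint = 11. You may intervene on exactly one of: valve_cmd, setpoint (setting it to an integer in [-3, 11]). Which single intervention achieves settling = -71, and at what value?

Intervening on valve_cmd: settling = -4*valve_cmd - 131. Reaching -71 requires valve_cmd = -15, outside [-3, 11].
Intervening on setpoint: with other inputs at their observed values, settling = -12*setpoint - 35. Solving for -71 gives setpoint = 3, within [-3, 11].

set setpoint = 3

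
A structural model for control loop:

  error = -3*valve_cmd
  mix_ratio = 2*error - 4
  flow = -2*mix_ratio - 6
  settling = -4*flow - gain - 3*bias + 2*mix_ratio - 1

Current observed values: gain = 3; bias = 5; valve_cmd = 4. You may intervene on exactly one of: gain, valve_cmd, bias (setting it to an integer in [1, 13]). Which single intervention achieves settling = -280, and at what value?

set gain = 8

Intervening on gain: with other inputs at their observed values, settling = -gain - 272. Solving for -280 gives gain = 8, within [1, 13].
Intervening on valve_cmd: settling = -60*valve_cmd - 35. Reaching -280 requires valve_cmd = 49/12, not an integer.
Intervening on bias: settling = -3*bias - 260. Reaching -280 requires bias = 20/3, not an integer.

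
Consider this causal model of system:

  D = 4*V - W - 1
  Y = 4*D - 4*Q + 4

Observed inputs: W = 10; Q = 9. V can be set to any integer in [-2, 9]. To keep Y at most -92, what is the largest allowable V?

Substituting into the D equation gives D = 4*V - 11.
Substituting into the Y equation gives Y = 16*V - 76.
Require 16*V - 76 ≤ -92, so V ≤ -1.
The largest integer in [-2, 9] satisfying this is -1.

V = -1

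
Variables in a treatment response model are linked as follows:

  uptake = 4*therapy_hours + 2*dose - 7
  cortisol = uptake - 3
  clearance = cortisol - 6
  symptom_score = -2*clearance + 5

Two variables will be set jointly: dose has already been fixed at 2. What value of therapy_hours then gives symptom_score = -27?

With dose held at 2:
Substituting into the uptake equation gives uptake = 4*therapy_hours - 3.
Substituting into the cortisol equation gives cortisol = 4*therapy_hours - 6.
So clearance = 4*therapy_hours - 12.
Substituting into the symptom_score equation gives symptom_score = -8*therapy_hours + 29.
Solve -8*therapy_hours + 29 = -27: therapy_hours = (-27 - 29) / -8 = 7.

therapy_hours = 7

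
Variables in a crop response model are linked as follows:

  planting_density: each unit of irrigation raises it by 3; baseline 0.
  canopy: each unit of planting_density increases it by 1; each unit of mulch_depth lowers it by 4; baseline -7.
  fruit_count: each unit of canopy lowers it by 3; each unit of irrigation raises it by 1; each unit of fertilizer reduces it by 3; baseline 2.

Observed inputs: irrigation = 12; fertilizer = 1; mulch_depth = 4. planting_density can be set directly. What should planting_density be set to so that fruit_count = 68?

Intervening on planting_density fixes its value directly, overriding its dependence on irrigation.
Substituting into the canopy equation gives canopy = planting_density - 23.
Substituting into the fruit_count equation gives fruit_count = -3*planting_density + 80.
Solve -3*planting_density + 80 = 68: planting_density = (68 - 80) / -3 = 4.

planting_density = 4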